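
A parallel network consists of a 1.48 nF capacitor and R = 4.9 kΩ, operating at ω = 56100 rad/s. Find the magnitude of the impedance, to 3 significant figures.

4540 Ω

X_C = 1/(ωC) = 12000 Ω
Parallel: admittances add. Y = 1/R + jωC
Y = (0.000204 + j8.3e-05) S
|Y| = 0.000220 S → |Z| = 1/|Y| = 4540 Ω, ∠Z = −∠Y = -22.1°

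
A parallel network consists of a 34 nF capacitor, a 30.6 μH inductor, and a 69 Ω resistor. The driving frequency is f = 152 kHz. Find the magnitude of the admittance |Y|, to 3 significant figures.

14.6 mS

ω = 2πf = 955000 rad/s
X_L = ωL = 29.2 Ω
X_C = 1/(ωC) = 30.8 Ω
Parallel: admittances add. Y = 1/R + 1/(jωL) + jωC
Y = (0.0145 − j0.00175) S
|Y| = 0.0146 S → |Z| = 1/|Y| = 68.5 Ω, ∠Z = −∠Y = 6.87°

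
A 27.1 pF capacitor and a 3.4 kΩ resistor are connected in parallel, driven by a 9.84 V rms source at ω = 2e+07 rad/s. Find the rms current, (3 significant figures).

X_C = 1/(ωC) = 1850 Ω
Parallel: admittances add. Y = 1/R + jωC
Y = (0.000294 + j0.000542) S
|Y| = 0.000617 S → |Z| = 1/|Y| = 1620 Ω, ∠Z = −∠Y = -61.5°
I = V/|Z| = 9.84/1620 = 6.07 mA

6.07 mA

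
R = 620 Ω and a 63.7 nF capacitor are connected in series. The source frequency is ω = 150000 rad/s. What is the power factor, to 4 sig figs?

0.9861

X_C = 1/(ωC) = 104.7 Ω
Z = 620.0 − j104.7 Ω
|Z| = √(620.0² + 104.7²) = 628.8 Ω
∠Z = arctan(-104.7/620.0) = -9.581°
cos φ = cos(-9.581°) = 0.9861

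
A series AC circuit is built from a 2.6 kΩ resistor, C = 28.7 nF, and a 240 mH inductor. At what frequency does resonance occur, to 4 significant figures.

ω₀ = 1/√(LC) = 1/√(0.24 × 2.87e-08) = 12050 rad/s
f₀ = ω₀/(2π) = 1.918 kHz

1.918 kHz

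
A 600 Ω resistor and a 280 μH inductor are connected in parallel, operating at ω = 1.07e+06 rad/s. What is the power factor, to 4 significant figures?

X_L = ωL = 299.6 Ω
Parallel: admittances add. Y = 1/R + 1/(jωL)
Y = (0.001667 − j0.003338) S
|Y| = 0.003731 S → |Z| = 1/|Y| = 268.0 Ω, ∠Z = −∠Y = 63.47°
cos φ = cos(63.47°) = 0.4467

0.4467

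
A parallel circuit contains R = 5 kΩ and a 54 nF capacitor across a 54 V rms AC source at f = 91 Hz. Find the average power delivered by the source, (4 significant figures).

ω = 2πf = 571.8 rad/s
X_C = 1/(ωC) = 32390 Ω
Parallel: admittances add. Y = 1/R + jωC
Y = (0.0002000 + j3.088e-05) S
|Y| = 0.0002024 S → |Z| = 1/|Y| = 4941 Ω, ∠Z = −∠Y = -8.776°
I = V/|Z| = 10.93 mA
P = VI cos φ = 54 × 0.01093 × cos(-8.776°) = 583.2 mW

583.2 mW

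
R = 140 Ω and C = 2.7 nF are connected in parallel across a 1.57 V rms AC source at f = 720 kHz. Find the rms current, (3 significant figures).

22.2 mA

ω = 2πf = 4.524e+06 rad/s
X_C = 1/(ωC) = 81.9 Ω
Parallel: admittances add. Y = 1/R + jωC
Y = (0.00714 + j0.0122) S
|Y| = 0.0141 S → |Z| = 1/|Y| = 70.7 Ω, ∠Z = −∠Y = -59.7°
I = V/|Z| = 1.57/70.7 = 22.2 mA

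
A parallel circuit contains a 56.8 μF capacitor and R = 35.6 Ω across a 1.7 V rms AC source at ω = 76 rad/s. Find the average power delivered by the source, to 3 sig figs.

X_C = 1/(ωC) = 232 Ω
Parallel: admittances add. Y = 1/R + jωC
Y = (0.0281 + j0.00432) S
|Y| = 0.0284 S → |Z| = 1/|Y| = 35.2 Ω, ∠Z = −∠Y = -8.74°
I = V/|Z| = 48.3 mA
P = VI cos φ = 1.7 × 0.0483 × cos(-8.74°) = 81.2 mW

81.2 mW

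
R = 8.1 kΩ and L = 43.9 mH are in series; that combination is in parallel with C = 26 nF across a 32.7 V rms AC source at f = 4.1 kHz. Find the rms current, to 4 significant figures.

21.71 mA

ω = 2πf = 25760 rad/s
X_L = ωL = 1131 Ω
X_C = 1/(ωC) = 1493 Ω
Branch 1 (R+jX_L): Z₁ = 8100 + j1131 Ω, |Z₁| = 8179 Ω
Branch 2 (−jX_C): Z₂ = −j1493 Ω
Parallel: Z = Z₁Z₂/(Z₁+Z₂), |Z| = 1506 Ω, ∠Z = -79.49°
I = V/|Z| = 32.7/1506 = 21.71 mA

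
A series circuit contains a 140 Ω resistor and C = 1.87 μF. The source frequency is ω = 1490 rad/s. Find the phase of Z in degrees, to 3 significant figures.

X_C = 1/(ωC) = 359 Ω
Z = 140 − j359 Ω
|Z| = √(140² + 359²) = 385 Ω
∠Z = arctan(-359/140) = -68.7°

-68.7°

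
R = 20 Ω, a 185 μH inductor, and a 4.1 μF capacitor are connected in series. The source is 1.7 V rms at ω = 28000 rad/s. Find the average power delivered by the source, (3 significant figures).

140 mW

X_L = ωL = 5.18 Ω
X_C = 1/(ωC) = 8.71 Ω
Net reactance X = X_L − X_C = -3.53 Ω
Z = 20.0 − j3.53 Ω
|Z| = √(20.0² + 3.53²) = 20.3 Ω
∠Z = arctan(-3.53/20.0) = -10.0°
I = V/|Z| = 83.7 mA
P = VI cos φ = 1.7 × 0.0837 × cos(-10.0°) = 140 mW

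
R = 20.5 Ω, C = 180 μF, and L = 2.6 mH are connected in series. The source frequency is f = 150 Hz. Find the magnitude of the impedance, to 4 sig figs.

ω = 2πf = 942.5 rad/s
X_L = ωL = 2.450 Ω
X_C = 1/(ωC) = 5.895 Ω
Net reactance X = X_L − X_C = -3.444 Ω
Z = 20.50 − j3.444 Ω
|Z| = √(20.50² + 3.444²) = 20.79 Ω

20.79 Ω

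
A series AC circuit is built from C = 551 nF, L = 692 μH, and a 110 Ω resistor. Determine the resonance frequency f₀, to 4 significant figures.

ω₀ = 1/√(LC) = 1/√(0.000692 × 5.51e-07) = 51210 rad/s
f₀ = ω₀/(2π) = 8.151 kHz

8.151 kHz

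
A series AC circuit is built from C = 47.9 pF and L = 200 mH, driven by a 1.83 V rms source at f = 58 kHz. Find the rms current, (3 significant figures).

117 μA

ω = 2πf = 364400 rad/s
X_L = ωL = 72900 Ω
X_C = 1/(ωC) = 57300 Ω
Net reactance X = X_L − X_C = 15600 Ω
Z = j15600 Ω
|Z| = √(0² + 15600²) = 15600 Ω
I = V/|Z| = 1.83/15600 = 117 μA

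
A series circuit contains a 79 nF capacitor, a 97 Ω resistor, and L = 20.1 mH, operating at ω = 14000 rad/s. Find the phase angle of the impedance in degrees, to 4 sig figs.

-81.15°

X_L = ωL = 281.4 Ω
X_C = 1/(ωC) = 904.2 Ω
Net reactance X = X_L − X_C = -622.8 Ω
Z = 97.00 − j622.8 Ω
|Z| = √(97.00² + 622.8²) = 630.3 Ω
∠Z = arctan(-622.8/97.00) = -81.15°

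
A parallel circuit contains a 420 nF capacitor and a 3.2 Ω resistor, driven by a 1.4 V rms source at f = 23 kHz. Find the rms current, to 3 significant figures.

ω = 2πf = 144500 rad/s
X_C = 1/(ωC) = 16.5 Ω
Parallel: admittances add. Y = 1/R + jωC
Y = (0.312 + j0.0607) S
|Y| = 0.318 S → |Z| = 1/|Y| = 3.14 Ω, ∠Z = −∠Y = -11.0°
I = V/|Z| = 1.4/3.14 = 446 mA

446 mA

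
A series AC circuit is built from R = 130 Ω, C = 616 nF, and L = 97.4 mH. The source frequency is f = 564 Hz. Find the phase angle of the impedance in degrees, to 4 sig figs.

ω = 2πf = 3544 rad/s
X_L = ωL = 345.2 Ω
X_C = 1/(ωC) = 458.1 Ω
Net reactance X = X_L − X_C = -112.9 Ω
Z = 130.0 − j112.9 Ω
|Z| = √(130.0² + 112.9²) = 172.2 Ω
∠Z = arctan(-112.9/130.0) = -40.98°

-40.98°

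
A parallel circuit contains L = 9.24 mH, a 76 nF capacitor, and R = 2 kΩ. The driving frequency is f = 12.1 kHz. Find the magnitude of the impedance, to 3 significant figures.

ω = 2πf = 76030 rad/s
X_L = ωL = 702 Ω
X_C = 1/(ωC) = 173 Ω
Parallel: admittances add. Y = 1/R + 1/(jωL) + jωC
Y = (0.000500 + j0.00435) S
|Y| = 0.00438 S → |Z| = 1/|Y| = 228 Ω, ∠Z = −∠Y = -83.4°

228 Ω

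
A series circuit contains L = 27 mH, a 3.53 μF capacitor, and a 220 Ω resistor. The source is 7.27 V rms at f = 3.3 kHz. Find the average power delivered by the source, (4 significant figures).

33.54 mW

ω = 2πf = 20730 rad/s
X_L = ωL = 559.8 Ω
X_C = 1/(ωC) = 13.66 Ω
Net reactance X = X_L − X_C = 546.2 Ω
Z = 220.0 + j546.2 Ω
|Z| = √(220.0² + 546.2²) = 588.8 Ω
∠Z = arctan(546.2/220.0) = 68.06°
I = V/|Z| = 12.35 mA
P = VI cos φ = 7.27 × 0.01235 × cos(68.06°) = 33.54 mW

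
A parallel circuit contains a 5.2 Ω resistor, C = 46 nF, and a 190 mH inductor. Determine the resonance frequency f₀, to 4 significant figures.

1.702 kHz

ω₀ = 1/√(LC) = 1/√(0.19 × 4.6e-08) = 10700 rad/s
f₀ = ω₀/(2π) = 1.702 kHz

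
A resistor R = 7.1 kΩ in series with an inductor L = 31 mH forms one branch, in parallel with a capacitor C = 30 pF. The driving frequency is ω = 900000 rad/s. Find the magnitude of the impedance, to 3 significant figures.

92100 Ω

X_L = ωL = 27900 Ω
X_C = 1/(ωC) = 37000 Ω
Branch 1 (R+jX_L): Z₁ = 7100 + j27900 Ω, |Z₁| = 28800 Ω
Branch 2 (−jX_C): Z₂ = −j37000 Ω
Parallel: Z = Z₁Z₂/(Z₁+Z₂), |Z| = 92100 Ω, ∠Z = 37.9°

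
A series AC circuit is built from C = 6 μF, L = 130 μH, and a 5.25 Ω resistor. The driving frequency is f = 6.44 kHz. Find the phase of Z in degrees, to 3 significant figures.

12.3°

ω = 2πf = 40460 rad/s
X_L = ωL = 5.26 Ω
X_C = 1/(ωC) = 4.12 Ω
Net reactance X = X_L − X_C = 1.14 Ω
Z = 5.25 + j1.14 Ω
|Z| = √(5.25² + 1.14²) = 5.37 Ω
∠Z = arctan(1.14/5.25) = 12.3°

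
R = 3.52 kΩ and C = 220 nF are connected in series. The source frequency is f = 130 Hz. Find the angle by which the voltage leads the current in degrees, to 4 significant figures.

ω = 2πf = 816.8 rad/s
X_C = 1/(ωC) = 5565 Ω
Z = 3520 − j5565 Ω
|Z| = √(3520² + 5565²) = 6585 Ω
∠Z = arctan(-5565/3520) = -57.68°

-57.68°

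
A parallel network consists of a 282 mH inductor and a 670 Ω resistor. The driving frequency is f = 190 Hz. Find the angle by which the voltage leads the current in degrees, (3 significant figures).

ω = 2πf = 1194 rad/s
X_L = ωL = 337 Ω
Parallel: admittances add. Y = 1/R + 1/(jωL)
Y = (0.00149 − j0.00297) S
|Y| = 0.00332 S → |Z| = 1/|Y| = 301 Ω, ∠Z = −∠Y = 63.3°

63.3°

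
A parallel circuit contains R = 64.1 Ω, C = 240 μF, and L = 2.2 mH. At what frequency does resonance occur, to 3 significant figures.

219 Hz

ω₀ = 1/√(LC) = 1/√(0.0022 × 0.00024) = 1376 rad/s
f₀ = ω₀/(2π) = 219 Hz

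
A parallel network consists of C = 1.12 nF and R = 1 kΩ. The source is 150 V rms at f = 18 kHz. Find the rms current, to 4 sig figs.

ω = 2πf = 113100 rad/s
X_C = 1/(ωC) = 7895 Ω
Parallel: admittances add. Y = 1/R + jωC
Y = (0.001000 + j0.0001267) S
|Y| = 0.001008 S → |Z| = 1/|Y| = 992.1 Ω, ∠Z = −∠Y = -7.219°
I = V/|Z| = 150/992.1 = 151.2 mA

151.2 mA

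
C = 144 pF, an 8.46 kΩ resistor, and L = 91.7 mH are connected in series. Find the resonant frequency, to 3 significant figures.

ω₀ = 1/√(LC) = 1/√(0.0917 × 1.44e-10) = 275200 rad/s
f₀ = ω₀/(2π) = 43.8 kHz

43.8 kHz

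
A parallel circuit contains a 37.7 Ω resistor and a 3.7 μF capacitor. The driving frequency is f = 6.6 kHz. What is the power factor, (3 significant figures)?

0.170

ω = 2πf = 41470 rad/s
X_C = 1/(ωC) = 6.52 Ω
Parallel: admittances add. Y = 1/R + jωC
Y = (0.0265 + j0.153) S
|Y| = 0.156 S → |Z| = 1/|Y| = 6.42 Ω, ∠Z = −∠Y = -80.2°
cos φ = cos(-80.2°) = 0.170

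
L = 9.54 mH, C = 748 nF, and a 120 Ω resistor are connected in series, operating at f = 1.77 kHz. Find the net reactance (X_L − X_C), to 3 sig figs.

ω = 2πf = 11120 rad/s
X_L = ωL = 106 Ω
X_C = 1/(ωC) = 120 Ω
X = 106 − 120 = -14.1 Ω

-14.1 Ω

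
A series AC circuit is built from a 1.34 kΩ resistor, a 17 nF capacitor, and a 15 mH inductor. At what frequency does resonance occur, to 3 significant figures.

9.97 kHz

ω₀ = 1/√(LC) = 1/√(0.015 × 1.7e-08) = 62620 rad/s
f₀ = ω₀/(2π) = 9.97 kHz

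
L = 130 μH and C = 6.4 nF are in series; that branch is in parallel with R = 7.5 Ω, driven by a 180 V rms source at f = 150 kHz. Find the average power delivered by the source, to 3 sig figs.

ω = 2πf = 942500 rad/s
X_L = ωL = 123 Ω
X_C = 1/(ωC) = 166 Ω
Branch 1: Z₁ = R = 7.50 Ω
Branch 2 (series LC): Z₂ = j(X_L − X_C) = −j43.3 Ω
Parallel: Z = Z₁Z₂/(Z₁+Z₂), |Z| = 7.39 Ω, ∠Z = -9.83°
I = V/|Z| = 24.4 A
P = VI cos φ = 180 × 24.4 × cos(-9.83°) = 4.32 kW

4.32 kW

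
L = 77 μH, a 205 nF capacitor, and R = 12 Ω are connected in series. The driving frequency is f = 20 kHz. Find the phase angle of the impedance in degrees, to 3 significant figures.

ω = 2πf = 125700 rad/s
X_L = ωL = 9.68 Ω
X_C = 1/(ωC) = 38.8 Ω
Net reactance X = X_L − X_C = -29.1 Ω
Z = 12.0 − j29.1 Ω
|Z| = √(12.0² + 29.1²) = 31.5 Ω
∠Z = arctan(-29.1/12.0) = -67.6°

-67.6°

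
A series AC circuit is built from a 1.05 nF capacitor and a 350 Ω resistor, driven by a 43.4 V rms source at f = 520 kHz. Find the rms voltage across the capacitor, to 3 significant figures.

ω = 2πf = 3.267e+06 rad/s
X_C = 1/(ωC) = 291 Ω
Z = 350 − j291 Ω
|Z| = √(350² + 291²) = 455 Ω
I = V/|Z| = 95.3 mA
V_C = I·|Z_C| = 0.0953 × 291 = 27.8 V

27.8 V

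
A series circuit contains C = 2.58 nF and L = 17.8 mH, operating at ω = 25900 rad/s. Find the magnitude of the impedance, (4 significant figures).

14500 Ω

X_L = ωL = 461.0 Ω
X_C = 1/(ωC) = 14970 Ω
Net reactance X = X_L − X_C = -14500 Ω
Z = − j14500 Ω
|Z| = √(0² + 14500²) = 14500 Ω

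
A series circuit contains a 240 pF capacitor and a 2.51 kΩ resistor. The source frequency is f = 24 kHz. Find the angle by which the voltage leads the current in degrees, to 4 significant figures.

ω = 2πf = 150800 rad/s
X_C = 1/(ωC) = 27630 Ω
Z = 2510 − j27630 Ω
|Z| = √(2510² + 27630²) = 27740 Ω
∠Z = arctan(-27630/2510) = -84.81°

-84.81°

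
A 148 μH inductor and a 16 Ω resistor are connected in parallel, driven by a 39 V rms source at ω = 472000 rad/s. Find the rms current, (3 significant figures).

X_L = ωL = 69.9 Ω
Parallel: admittances add. Y = 1/R + 1/(jωL)
Y = (0.0625 − j0.0143) S
|Y| = 0.0641 S → |Z| = 1/|Y| = 15.6 Ω, ∠Z = −∠Y = 12.9°
I = V/|Z| = 39/15.6 = 2.50 A

2.50 A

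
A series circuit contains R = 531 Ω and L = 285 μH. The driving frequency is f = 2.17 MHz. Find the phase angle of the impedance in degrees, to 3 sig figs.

82.2°

ω = 2πf = 1.363e+07 rad/s
X_L = ωL = 3890 Ω
Z = 531 + j3890 Ω
|Z| = √(531² + 3890²) = 3920 Ω
∠Z = arctan(3890/531) = 82.2°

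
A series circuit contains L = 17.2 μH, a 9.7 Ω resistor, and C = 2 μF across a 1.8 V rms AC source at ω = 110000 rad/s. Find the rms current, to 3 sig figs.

X_L = ωL = 1.89 Ω
X_C = 1/(ωC) = 4.55 Ω
Net reactance X = X_L − X_C = -2.65 Ω
Z = 9.70 − j2.65 Ω
|Z| = √(9.70² + 2.65²) = 10.1 Ω
I = V/|Z| = 1.8/10.1 = 179 mA

179 mA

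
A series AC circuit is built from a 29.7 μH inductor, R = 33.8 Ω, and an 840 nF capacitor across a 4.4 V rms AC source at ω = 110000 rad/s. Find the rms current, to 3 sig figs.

X_L = ωL = 3.27 Ω
X_C = 1/(ωC) = 10.8 Ω
Net reactance X = X_L − X_C = -7.56 Ω
Z = 33.8 − j7.56 Ω
|Z| = √(33.8² + 7.56²) = 34.6 Ω
I = V/|Z| = 4.4/34.6 = 127 mA

127 mA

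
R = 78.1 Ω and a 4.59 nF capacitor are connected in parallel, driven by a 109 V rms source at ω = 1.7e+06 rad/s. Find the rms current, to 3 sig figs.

1.63 A

X_C = 1/(ωC) = 128 Ω
Parallel: admittances add. Y = 1/R + jωC
Y = (0.0128 + j0.00780) S
|Y| = 0.0150 S → |Z| = 1/|Y| = 66.7 Ω, ∠Z = −∠Y = -31.4°
I = V/|Z| = 109/66.7 = 1.63 A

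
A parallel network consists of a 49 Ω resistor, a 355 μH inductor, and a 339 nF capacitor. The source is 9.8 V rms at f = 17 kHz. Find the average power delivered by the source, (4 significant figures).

1.960 W

ω = 2πf = 106800 rad/s
X_L = ωL = 37.92 Ω
X_C = 1/(ωC) = 27.62 Ω
Parallel: admittances add. Y = 1/R + 1/(jωL) + jωC
Y = (0.02041 + j0.009838) S
|Y| = 0.02266 S → |Z| = 1/|Y| = 44.14 Ω, ∠Z = −∠Y = -25.74°
I = V/|Z| = 222.0 mA
P = VI cos φ = 9.8 × 0.2220 × cos(-25.74°) = 1.960 W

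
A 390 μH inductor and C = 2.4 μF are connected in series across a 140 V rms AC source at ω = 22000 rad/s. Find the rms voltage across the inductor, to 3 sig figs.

116 V

X_L = ωL = 8.58 Ω
X_C = 1/(ωC) = 18.9 Ω
Net reactance X = X_L − X_C = -10.4 Ω
Z = − j10.4 Ω
|Z| = √(0² + 10.4²) = 10.4 Ω
I = V/|Z| = 13.5 A
V_L = I·|Z_L| = 13.5 × 8.58 = 116 V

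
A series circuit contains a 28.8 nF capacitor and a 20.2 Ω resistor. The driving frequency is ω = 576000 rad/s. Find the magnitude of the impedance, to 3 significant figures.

63.6 Ω

X_C = 1/(ωC) = 60.3 Ω
Z = 20.2 − j60.3 Ω
|Z| = √(20.2² + 60.3²) = 63.6 Ω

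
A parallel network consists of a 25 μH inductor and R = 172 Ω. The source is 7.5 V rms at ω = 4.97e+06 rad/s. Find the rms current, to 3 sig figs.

74.5 mA

X_L = ωL = 124 Ω
Parallel: admittances add. Y = 1/R + 1/(jωL)
Y = (0.00581 − j0.00805) S
|Y| = 0.00993 S → |Z| = 1/|Y| = 101 Ω, ∠Z = −∠Y = 54.2°
I = V/|Z| = 7.5/101 = 74.5 mA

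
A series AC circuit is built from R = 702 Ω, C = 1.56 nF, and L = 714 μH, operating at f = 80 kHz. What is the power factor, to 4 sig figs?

0.6081

ω = 2πf = 502700 rad/s
X_L = ωL = 358.9 Ω
X_C = 1/(ωC) = 1275 Ω
Net reactance X = X_L − X_C = -916.4 Ω
Z = 702.0 − j916.4 Ω
|Z| = √(702.0² + 916.4²) = 1154 Ω
∠Z = arctan(-916.4/702.0) = -52.55°
cos φ = cos(-52.55°) = 0.6081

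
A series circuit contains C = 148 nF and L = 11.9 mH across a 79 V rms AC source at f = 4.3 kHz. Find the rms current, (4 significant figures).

1.106 A

ω = 2πf = 27020 rad/s
X_L = ωL = 321.5 Ω
X_C = 1/(ωC) = 250.1 Ω
Net reactance X = X_L − X_C = 71.42 Ω
Z = j71.42 Ω
|Z| = √(0² + 71.42²) = 71.42 Ω
I = V/|Z| = 79/71.42 = 1.106 A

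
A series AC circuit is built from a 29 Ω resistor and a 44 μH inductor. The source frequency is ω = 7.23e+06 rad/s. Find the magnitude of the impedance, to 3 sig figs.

X_L = ωL = 318 Ω
Z = 29.0 + j318 Ω
|Z| = √(29.0² + 318²) = 319 Ω

319 Ω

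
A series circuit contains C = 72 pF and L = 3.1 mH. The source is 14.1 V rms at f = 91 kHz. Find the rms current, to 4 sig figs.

626.2 μA

ω = 2πf = 571800 rad/s
X_L = ωL = 1772 Ω
X_C = 1/(ωC) = 24290 Ω
Net reactance X = X_L − X_C = -22520 Ω
Z = − j22520 Ω
|Z| = √(0² + 22520²) = 22520 Ω
I = V/|Z| = 14.1/22520 = 626.2 μA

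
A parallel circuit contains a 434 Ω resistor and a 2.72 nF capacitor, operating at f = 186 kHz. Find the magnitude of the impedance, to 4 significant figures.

ω = 2πf = 1.169e+06 rad/s
X_C = 1/(ωC) = 314.6 Ω
Parallel: admittances add. Y = 1/R + jωC
Y = (0.002304 + j0.003179) S
|Y| = 0.003926 S → |Z| = 1/|Y| = 254.7 Ω, ∠Z = −∠Y = -54.06°

254.7 Ω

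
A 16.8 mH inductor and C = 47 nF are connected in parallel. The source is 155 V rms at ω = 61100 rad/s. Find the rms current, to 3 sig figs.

294 mA

X_L = ωL = 1030 Ω
X_C = 1/(ωC) = 348 Ω
Parallel: admittances add. Y = 1/(jωL) + jωC
Y = (0 + j0.00190) S
|Y| = 0.00190 S → |Z| = 1/|Y| = 527 Ω, ∠Z = −∠Y = -90.0°
I = V/|Z| = 155/527 = 294 mA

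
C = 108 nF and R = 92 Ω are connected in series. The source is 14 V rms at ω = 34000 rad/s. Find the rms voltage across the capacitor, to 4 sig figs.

13.26 V

X_C = 1/(ωC) = 272.3 Ω
Z = 92.00 − j272.3 Ω
|Z| = √(92.00² + 272.3²) = 287.5 Ω
I = V/|Z| = 48.70 mA
V_C = I·|Z_C| = 0.04870 × 272.3 = 13.26 V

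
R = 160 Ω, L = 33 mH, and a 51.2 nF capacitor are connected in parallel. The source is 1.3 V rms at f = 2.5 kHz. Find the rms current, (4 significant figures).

8.256 mA

ω = 2πf = 15710 rad/s
X_L = ωL = 518.4 Ω
X_C = 1/(ωC) = 1243 Ω
Parallel: admittances add. Y = 1/R + 1/(jωL) + jωC
Y = (0.006250 − j0.001125) S
|Y| = 0.006350 S → |Z| = 1/|Y| = 157.5 Ω, ∠Z = −∠Y = 10.20°
I = V/|Z| = 1.3/157.5 = 8.256 mA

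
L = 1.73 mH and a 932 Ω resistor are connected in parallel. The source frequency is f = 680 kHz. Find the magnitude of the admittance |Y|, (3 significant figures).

1.08 mS

ω = 2πf = 4.273e+06 rad/s
X_L = ωL = 7390 Ω
Parallel: admittances add. Y = 1/R + 1/(jωL)
Y = (0.00107 − j0.000135) S
|Y| = 0.00108 S → |Z| = 1/|Y| = 925 Ω, ∠Z = −∠Y = 7.19°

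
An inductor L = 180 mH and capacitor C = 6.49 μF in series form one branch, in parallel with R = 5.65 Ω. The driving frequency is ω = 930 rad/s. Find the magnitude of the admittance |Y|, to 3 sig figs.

X_L = ωL = 167 Ω
X_C = 1/(ωC) = 166 Ω
Branch 1: Z₁ = R = 5.65 Ω
Branch 2 (series LC): Z₂ = j(X_L − X_C) = j1.72 Ω
Parallel: Z = Z₁Z₂/(Z₁+Z₂), |Z| = 1.64 Ω, ∠Z = 73.1°
|Y| = 1/|Z| = 608 mS

608 mS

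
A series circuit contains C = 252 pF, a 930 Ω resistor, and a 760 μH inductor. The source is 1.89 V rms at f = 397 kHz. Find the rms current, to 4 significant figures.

ω = 2πf = 2.494e+06 rad/s
X_L = ωL = 1896 Ω
X_C = 1/(ωC) = 1591 Ω
Net reactance X = X_L − X_C = 304.9 Ω
Z = 930.0 + j304.9 Ω
|Z| = √(930.0² + 304.9²) = 978.7 Ω
I = V/|Z| = 1.89/978.7 = 1.931 mA

1.931 mA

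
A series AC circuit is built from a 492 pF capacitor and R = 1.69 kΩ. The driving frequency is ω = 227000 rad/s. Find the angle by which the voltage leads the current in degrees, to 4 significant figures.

X_C = 1/(ωC) = 8954 Ω
Z = 1690 − j8954 Ω
|Z| = √(1690² + 8954²) = 9112 Ω
∠Z = arctan(-8954/1690) = -79.31°

-79.31°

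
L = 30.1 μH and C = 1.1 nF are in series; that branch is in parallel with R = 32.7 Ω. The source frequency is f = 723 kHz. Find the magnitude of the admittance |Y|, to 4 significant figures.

34.41 mS

ω = 2πf = 4.543e+06 rad/s
X_L = ωL = 136.7 Ω
X_C = 1/(ωC) = 200.1 Ω
Branch 1: Z₁ = R = 32.70 Ω
Branch 2 (series LC): Z₂ = j(X_L − X_C) = −j63.38 Ω
Parallel: Z = Z₁Z₂/(Z₁+Z₂), |Z| = 29.06 Ω, ∠Z = -27.29°
|Y| = 1/|Z| = 34.41 mS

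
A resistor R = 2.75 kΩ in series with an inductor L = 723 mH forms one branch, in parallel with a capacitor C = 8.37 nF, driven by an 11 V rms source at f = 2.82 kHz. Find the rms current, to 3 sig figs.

ω = 2πf = 17720 rad/s
X_L = ωL = 12800 Ω
X_C = 1/(ωC) = 6740 Ω
Branch 1 (R+jX_L): Z₁ = 2750 + j12800 Ω, |Z₁| = 13100 Ω
Branch 2 (−jX_C): Z₂ = −j6740 Ω
Parallel: Z = Z₁Z₂/(Z₁+Z₂), |Z| = 13300 Ω, ∠Z = -77.7°
I = V/|Z| = 11/13300 = 829 μA

829 μA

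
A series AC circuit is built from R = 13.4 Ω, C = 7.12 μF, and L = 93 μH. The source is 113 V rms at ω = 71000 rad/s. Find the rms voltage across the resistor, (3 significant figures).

X_L = ωL = 6.60 Ω
X_C = 1/(ωC) = 1.98 Ω
Net reactance X = X_L − X_C = 4.62 Ω
Z = 13.4 + j4.62 Ω
|Z| = √(13.4² + 4.62²) = 14.2 Ω
I = V/|Z| = 7.97 A
V_R = I·|Z_R| = 7.97 × 13.4 = 107 V

107 V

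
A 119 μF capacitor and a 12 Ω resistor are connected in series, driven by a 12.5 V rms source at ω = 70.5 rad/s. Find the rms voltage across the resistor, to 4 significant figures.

1.252 V

X_C = 1/(ωC) = 119.2 Ω
Z = 12.00 − j119.2 Ω
|Z| = √(12.00² + 119.2²) = 119.8 Ω
I = V/|Z| = 104.3 mA
V_R = I·|Z_R| = 0.1043 × 12.00 = 1.252 V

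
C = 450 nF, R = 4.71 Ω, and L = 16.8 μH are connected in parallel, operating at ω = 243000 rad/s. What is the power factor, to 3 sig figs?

0.843

X_L = ωL = 4.08 Ω
X_C = 1/(ωC) = 9.14 Ω
Parallel: admittances add. Y = 1/R + 1/(jωL) + jωC
Y = (0.212 − j0.136) S
|Y| = 0.252 S → |Z| = 1/|Y| = 3.97 Ω, ∠Z = −∠Y = 32.6°
cos φ = cos(32.6°) = 0.843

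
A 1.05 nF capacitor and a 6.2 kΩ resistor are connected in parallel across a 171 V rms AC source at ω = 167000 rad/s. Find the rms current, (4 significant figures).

40.74 mA

X_C = 1/(ωC) = 5703 Ω
Parallel: admittances add. Y = 1/R + jωC
Y = (0.0001613 + j0.0001754) S
|Y| = 0.0002382 S → |Z| = 1/|Y| = 4197 Ω, ∠Z = −∠Y = -47.39°
I = V/|Z| = 171/4197 = 40.74 mA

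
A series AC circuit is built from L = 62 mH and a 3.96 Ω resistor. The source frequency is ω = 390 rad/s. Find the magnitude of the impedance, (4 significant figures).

X_L = ωL = 24.18 Ω
Z = 3.960 + j24.18 Ω
|Z| = √(3.960² + 24.18²) = 24.50 Ω

24.50 Ω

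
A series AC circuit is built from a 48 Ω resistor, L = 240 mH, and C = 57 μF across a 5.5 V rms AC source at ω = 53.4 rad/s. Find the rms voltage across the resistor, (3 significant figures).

X_L = ωL = 12.8 Ω
X_C = 1/(ωC) = 329 Ω
Net reactance X = X_L − X_C = -316 Ω
Z = 48.0 − j316 Ω
|Z| = √(48.0² + 316²) = 319 Ω
I = V/|Z| = 17.2 mA
V_R = I·|Z_R| = 0.0172 × 48.0 = 0.827 V

0.827 V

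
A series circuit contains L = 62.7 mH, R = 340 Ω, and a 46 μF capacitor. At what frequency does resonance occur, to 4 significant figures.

93.71 Hz

ω₀ = 1/√(LC) = 1/√(0.0627 × 4.6e-05) = 588.8 rad/s
f₀ = ω₀/(2π) = 93.71 Hz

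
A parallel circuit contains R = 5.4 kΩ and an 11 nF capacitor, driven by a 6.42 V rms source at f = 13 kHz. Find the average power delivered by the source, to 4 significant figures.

ω = 2πf = 81680 rad/s
X_C = 1/(ωC) = 1113 Ω
Parallel: admittances add. Y = 1/R + jωC
Y = (0.0001852 + j0.0008985) S
|Y| = 0.0009174 S → |Z| = 1/|Y| = 1090 Ω, ∠Z = −∠Y = -78.35°
I = V/|Z| = 5.890 mA
P = VI cos φ = 6.42 × 0.005890 × cos(-78.35°) = 7.633 mW

7.633 mW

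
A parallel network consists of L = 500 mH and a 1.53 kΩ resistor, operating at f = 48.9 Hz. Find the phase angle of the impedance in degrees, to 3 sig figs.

84.3°

ω = 2πf = 307.2 rad/s
X_L = ωL = 154 Ω
Parallel: admittances add. Y = 1/R + 1/(jωL)
Y = (0.000654 − j0.00651) S
|Y| = 0.00654 S → |Z| = 1/|Y| = 153 Ω, ∠Z = −∠Y = 84.3°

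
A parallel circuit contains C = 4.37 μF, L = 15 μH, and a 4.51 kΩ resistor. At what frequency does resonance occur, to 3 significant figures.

ω₀ = 1/√(LC) = 1/√(1.5e-05 × 4.37e-06) = 123500 rad/s
f₀ = ω₀/(2π) = 19.7 kHz

19.7 kHz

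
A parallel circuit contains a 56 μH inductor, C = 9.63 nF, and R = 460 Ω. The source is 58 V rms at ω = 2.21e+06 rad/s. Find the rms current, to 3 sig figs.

X_L = ωL = 124 Ω
X_C = 1/(ωC) = 47.0 Ω
Parallel: admittances add. Y = 1/R + 1/(jωL) + jωC
Y = (0.00217 + j0.0132) S
|Y| = 0.0134 S → |Z| = 1/|Y| = 74.7 Ω, ∠Z = −∠Y = -80.6°
I = V/|Z| = 58/74.7 = 776 mA

776 mA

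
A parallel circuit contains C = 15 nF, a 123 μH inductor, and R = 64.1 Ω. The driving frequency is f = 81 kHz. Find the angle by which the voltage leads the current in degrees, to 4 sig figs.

28.13°

ω = 2πf = 508900 rad/s
X_L = ωL = 62.60 Ω
X_C = 1/(ωC) = 131.0 Ω
Parallel: admittances add. Y = 1/R + 1/(jωL) + jωC
Y = (0.01560 − j0.008341) S
|Y| = 0.01769 S → |Z| = 1/|Y| = 56.53 Ω, ∠Z = −∠Y = 28.13°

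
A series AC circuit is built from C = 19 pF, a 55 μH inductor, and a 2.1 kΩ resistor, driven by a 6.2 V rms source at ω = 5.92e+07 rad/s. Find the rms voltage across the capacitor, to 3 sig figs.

1.74 V

X_L = ωL = 3260 Ω
X_C = 1/(ωC) = 889 Ω
Net reactance X = X_L − X_C = 2370 Ω
Z = 2100 + j2370 Ω
|Z| = √(2100² + 2370²) = 3160 Ω
I = V/|Z| = 1.96 mA
V_C = I·|Z_C| = 0.00196 × 889 = 1.74 V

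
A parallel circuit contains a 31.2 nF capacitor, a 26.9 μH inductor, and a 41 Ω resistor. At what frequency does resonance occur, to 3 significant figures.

ω₀ = 1/√(LC) = 1/√(2.69e-05 × 3.12e-08) = 1.092e+06 rad/s
f₀ = ω₀/(2π) = 174 kHz

174 kHz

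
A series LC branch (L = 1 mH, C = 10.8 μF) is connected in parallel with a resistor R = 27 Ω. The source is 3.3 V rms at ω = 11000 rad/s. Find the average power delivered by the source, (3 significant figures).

X_L = ωL = 11.0 Ω
X_C = 1/(ωC) = 8.42 Ω
Branch 1: Z₁ = R = 27.0 Ω
Branch 2 (series LC): Z₂ = j(X_L − X_C) = j2.58 Ω
Parallel: Z = Z₁Z₂/(Z₁+Z₂), |Z| = 2.57 Ω, ∠Z = 84.5°
I = V/|Z| = 1.28 A
P = VI cos φ = 3.3 × 1.28 × cos(84.5°) = 403 mW

403 mW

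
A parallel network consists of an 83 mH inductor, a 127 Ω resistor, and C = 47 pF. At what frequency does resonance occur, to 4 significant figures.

ω₀ = 1/√(LC) = 1/√(0.083 × 4.7e-11) = 506300 rad/s
f₀ = ω₀/(2π) = 80.58 kHz

80.58 kHz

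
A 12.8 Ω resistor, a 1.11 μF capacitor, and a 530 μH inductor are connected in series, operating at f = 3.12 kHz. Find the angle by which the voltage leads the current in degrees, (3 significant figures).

ω = 2πf = 19600 rad/s
X_L = ωL = 10.4 Ω
X_C = 1/(ωC) = 46.0 Ω
Net reactance X = X_L − X_C = -35.6 Ω
Z = 12.8 − j35.6 Ω
|Z| = √(12.8² + 35.6²) = 37.8 Ω
∠Z = arctan(-35.6/12.8) = -70.2°

-70.2°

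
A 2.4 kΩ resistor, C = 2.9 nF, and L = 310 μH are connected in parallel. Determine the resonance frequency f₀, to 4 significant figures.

ω₀ = 1/√(LC) = 1/√(0.00031 × 2.9e-09) = 1.055e+06 rad/s
f₀ = ω₀/(2π) = 167.9 kHz

167.9 kHz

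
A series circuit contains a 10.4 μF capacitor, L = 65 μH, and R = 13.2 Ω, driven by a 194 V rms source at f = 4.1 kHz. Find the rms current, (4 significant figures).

ω = 2πf = 25760 rad/s
X_L = ωL = 1.674 Ω
X_C = 1/(ωC) = 3.733 Ω
Net reactance X = X_L − X_C = -2.058 Ω
Z = 13.20 − j2.058 Ω
|Z| = √(13.20² + 2.058²) = 13.36 Ω
I = V/|Z| = 194/13.36 = 14.52 A

14.52 A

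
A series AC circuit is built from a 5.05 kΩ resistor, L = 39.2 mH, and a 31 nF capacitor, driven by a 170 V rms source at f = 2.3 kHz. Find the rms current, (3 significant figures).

ω = 2πf = 14450 rad/s
X_L = ωL = 566 Ω
X_C = 1/(ωC) = 2230 Ω
Net reactance X = X_L − X_C = -1670 Ω
Z = 5050 − j1670 Ω
|Z| = √(5050² + 1670²) = 5320 Ω
I = V/|Z| = 170/5320 = 32.0 mA

32.0 mA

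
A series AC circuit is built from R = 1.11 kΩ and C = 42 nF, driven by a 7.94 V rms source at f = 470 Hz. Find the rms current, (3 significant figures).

ω = 2πf = 2953 rad/s
X_C = 1/(ωC) = 8060 Ω
Z = 1110 − j8060 Ω
|Z| = √(1110² + 8060²) = 8140 Ω
I = V/|Z| = 7.94/8140 = 976 μA

976 μA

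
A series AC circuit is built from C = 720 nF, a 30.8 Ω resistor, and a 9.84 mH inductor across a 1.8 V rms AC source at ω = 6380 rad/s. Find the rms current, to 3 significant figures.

11.4 mA

X_L = ωL = 62.8 Ω
X_C = 1/(ωC) = 218 Ω
Net reactance X = X_L − X_C = -155 Ω
Z = 30.8 − j155 Ω
|Z| = √(30.8² + 155²) = 158 Ω
I = V/|Z| = 1.8/158 = 11.4 mA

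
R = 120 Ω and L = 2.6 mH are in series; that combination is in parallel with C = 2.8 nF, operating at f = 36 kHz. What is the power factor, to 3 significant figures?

0.316

ω = 2πf = 226200 rad/s
X_L = ωL = 588 Ω
X_C = 1/(ωC) = 1580 Ω
Branch 1 (R+jX_L): Z₁ = 120 + j588 Ω, |Z₁| = 600 Ω
Branch 2 (−jX_C): Z₂ = −j1580 Ω
Parallel: Z = Z₁Z₂/(Z₁+Z₂), |Z| = 950 Ω, ∠Z = 71.6°
cos φ = cos(71.6°) = 0.316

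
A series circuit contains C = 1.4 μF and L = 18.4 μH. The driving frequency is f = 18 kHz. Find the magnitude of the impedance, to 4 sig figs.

ω = 2πf = 113100 rad/s
X_L = ωL = 2.081 Ω
X_C = 1/(ωC) = 6.316 Ω
Net reactance X = X_L − X_C = -4.235 Ω
Z = − j4.235 Ω
|Z| = √(0² + 4.235²) = 4.235 Ω

4.235 Ω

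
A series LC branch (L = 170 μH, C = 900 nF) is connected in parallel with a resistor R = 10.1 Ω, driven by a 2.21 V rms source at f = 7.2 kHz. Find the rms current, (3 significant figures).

255 mA

ω = 2πf = 45240 rad/s
X_L = ωL = 7.69 Ω
X_C = 1/(ωC) = 24.6 Ω
Branch 1: Z₁ = R = 10.1 Ω
Branch 2 (series LC): Z₂ = j(X_L − X_C) = −j16.9 Ω
Parallel: Z = Z₁Z₂/(Z₁+Z₂), |Z| = 8.67 Ω, ∠Z = -30.9°
I = V/|Z| = 2.21/8.67 = 255 mA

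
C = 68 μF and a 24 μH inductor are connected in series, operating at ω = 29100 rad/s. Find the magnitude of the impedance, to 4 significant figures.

0.1930 Ω

X_L = ωL = 0.6984 Ω
X_C = 1/(ωC) = 0.5054 Ω
Net reactance X = X_L − X_C = 0.1930 Ω
Z = j0.1930 Ω
|Z| = √(0² + 0.1930²) = 0.1930 Ω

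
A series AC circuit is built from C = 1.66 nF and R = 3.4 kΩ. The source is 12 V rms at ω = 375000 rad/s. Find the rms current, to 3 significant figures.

3.19 mA

X_C = 1/(ωC) = 1610 Ω
Z = 3400 − j1610 Ω
|Z| = √(3400² + 1610²) = 3760 Ω
I = V/|Z| = 12/3760 = 3.19 mA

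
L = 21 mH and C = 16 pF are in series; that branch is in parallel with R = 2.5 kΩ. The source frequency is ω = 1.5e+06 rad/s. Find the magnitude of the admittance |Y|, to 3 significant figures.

412 μS

X_L = ωL = 31500 Ω
X_C = 1/(ωC) = 41700 Ω
Branch 1: Z₁ = R = 2500 Ω
Branch 2 (series LC): Z₂ = j(X_L − X_C) = −j10200 Ω
Parallel: Z = Z₁Z₂/(Z₁+Z₂), |Z| = 2430 Ω, ∠Z = -13.8°
|Y| = 1/|Z| = 412 μS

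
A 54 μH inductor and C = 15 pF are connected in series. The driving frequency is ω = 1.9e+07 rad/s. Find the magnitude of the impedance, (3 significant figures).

2480 Ω

X_L = ωL = 1030 Ω
X_C = 1/(ωC) = 3510 Ω
Net reactance X = X_L − X_C = -2480 Ω
Z = − j2480 Ω
|Z| = √(0² + 2480²) = 2480 Ω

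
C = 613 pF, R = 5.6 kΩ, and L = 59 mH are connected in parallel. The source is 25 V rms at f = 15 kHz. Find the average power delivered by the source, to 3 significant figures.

ω = 2πf = 94250 rad/s
X_L = ωL = 5560 Ω
X_C = 1/(ωC) = 17300 Ω
Parallel: admittances add. Y = 1/R + 1/(jωL) + jωC
Y = (0.000179 − j0.000122) S
|Y| = 0.000216 S → |Z| = 1/|Y| = 4620 Ω, ∠Z = −∠Y = 34.4°
I = V/|Z| = 5.41 mA
P = VI cos φ = 25 × 0.00541 × cos(34.4°) = 112 mW

112 mW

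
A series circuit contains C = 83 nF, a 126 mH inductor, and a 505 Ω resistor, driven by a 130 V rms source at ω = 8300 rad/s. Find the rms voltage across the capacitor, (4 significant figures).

X_L = ωL = 1046 Ω
X_C = 1/(ωC) = 1452 Ω
Net reactance X = X_L − X_C = -405.8 Ω
Z = 505.0 − j405.8 Ω
|Z| = √(505.0² + 405.8²) = 647.8 Ω
I = V/|Z| = 200.7 mA
V_C = I·|Z_C| = 0.2007 × 1452 = 291.3 V

291.3 V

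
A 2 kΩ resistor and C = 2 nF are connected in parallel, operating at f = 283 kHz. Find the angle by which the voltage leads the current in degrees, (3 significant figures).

-82.0°

ω = 2πf = 1.778e+06 rad/s
X_C = 1/(ωC) = 281 Ω
Parallel: admittances add. Y = 1/R + jωC
Y = (0.000500 + j0.00356) S
|Y| = 0.00359 S → |Z| = 1/|Y| = 278 Ω, ∠Z = −∠Y = -82.0°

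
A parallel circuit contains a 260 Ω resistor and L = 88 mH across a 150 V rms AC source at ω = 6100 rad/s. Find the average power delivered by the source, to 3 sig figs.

86.5 W

X_L = ωL = 537 Ω
Parallel: admittances add. Y = 1/R + 1/(jωL)
Y = (0.00385 − j0.00186) S
|Y| = 0.00427 S → |Z| = 1/|Y| = 234 Ω, ∠Z = −∠Y = 25.8°
I = V/|Z| = 641 mA
P = VI cos φ = 150 × 0.641 × cos(25.8°) = 86.5 W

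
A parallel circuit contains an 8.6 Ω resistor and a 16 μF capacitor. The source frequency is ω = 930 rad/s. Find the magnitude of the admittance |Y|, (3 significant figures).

X_C = 1/(ωC) = 67.2 Ω
Parallel: admittances add. Y = 1/R + jωC
Y = (0.116 + j0.0149) S
|Y| = 0.117 S → |Z| = 1/|Y| = 8.53 Ω, ∠Z = −∠Y = -7.29°

117 mS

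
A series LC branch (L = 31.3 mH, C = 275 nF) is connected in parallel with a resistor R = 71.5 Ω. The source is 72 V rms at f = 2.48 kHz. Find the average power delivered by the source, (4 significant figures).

ω = 2πf = 15580 rad/s
X_L = ωL = 487.7 Ω
X_C = 1/(ωC) = 233.4 Ω
Branch 1: Z₁ = R = 71.50 Ω
Branch 2 (series LC): Z₂ = j(X_L − X_C) = j254.4 Ω
Parallel: Z = Z₁Z₂/(Z₁+Z₂), |Z| = 68.83 Ω, ∠Z = 15.70°
I = V/|Z| = 1.046 A
P = VI cos φ = 72 × 1.046 × cos(15.70°) = 72.50 W

72.50 W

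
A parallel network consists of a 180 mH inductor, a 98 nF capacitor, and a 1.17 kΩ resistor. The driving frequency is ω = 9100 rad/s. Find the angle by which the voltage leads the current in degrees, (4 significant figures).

X_L = ωL = 1638 Ω
X_C = 1/(ωC) = 1121 Ω
Parallel: admittances add. Y = 1/R + 1/(jωL) + jωC
Y = (0.0008547 + j0.0002813) S
|Y| = 0.0008998 S → |Z| = 1/|Y| = 1111 Ω, ∠Z = −∠Y = -18.22°

-18.22°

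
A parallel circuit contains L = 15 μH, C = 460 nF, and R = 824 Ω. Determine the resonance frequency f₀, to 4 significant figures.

60.59 kHz

ω₀ = 1/√(LC) = 1/√(1.5e-05 × 4.6e-07) = 380700 rad/s
f₀ = ω₀/(2π) = 60.59 kHz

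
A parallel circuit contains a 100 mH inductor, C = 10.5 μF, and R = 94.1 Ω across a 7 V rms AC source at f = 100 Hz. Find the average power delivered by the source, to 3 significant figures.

ω = 2πf = 628.3 rad/s
X_L = ωL = 62.8 Ω
X_C = 1/(ωC) = 152 Ω
Parallel: admittances add. Y = 1/R + 1/(jωL) + jωC
Y = (0.0106 − j0.00932) S
|Y| = 0.0141 S → |Z| = 1/|Y| = 70.8 Ω, ∠Z = −∠Y = 41.2°
I = V/|Z| = 98.9 mA
P = VI cos φ = 7 × 0.0989 × cos(41.2°) = 521 mW

521 mW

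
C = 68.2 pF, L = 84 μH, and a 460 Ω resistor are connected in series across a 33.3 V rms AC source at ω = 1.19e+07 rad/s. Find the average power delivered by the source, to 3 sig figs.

1.92 W

X_L = ωL = 1000 Ω
X_C = 1/(ωC) = 1230 Ω
Net reactance X = X_L − X_C = -233 Ω
Z = 460 − j233 Ω
|Z| = √(460² + 233²) = 515 Ω
∠Z = arctan(-233/460) = -26.8°
I = V/|Z| = 64.6 mA
P = VI cos φ = 33.3 × 0.0646 × cos(-26.8°) = 1.92 W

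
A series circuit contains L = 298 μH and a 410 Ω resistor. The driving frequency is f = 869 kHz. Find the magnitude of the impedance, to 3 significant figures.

ω = 2πf = 5.46e+06 rad/s
X_L = ωL = 1630 Ω
Z = 410 + j1630 Ω
|Z| = √(410² + 1630²) = 1680 Ω

1680 Ω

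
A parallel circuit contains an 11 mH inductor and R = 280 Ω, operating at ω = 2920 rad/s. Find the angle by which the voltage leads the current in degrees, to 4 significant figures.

83.46°

X_L = ωL = 32.12 Ω
Parallel: admittances add. Y = 1/R + 1/(jωL)
Y = (0.003571 − j0.03113) S
|Y| = 0.03134 S → |Z| = 1/|Y| = 31.91 Ω, ∠Z = −∠Y = 83.46°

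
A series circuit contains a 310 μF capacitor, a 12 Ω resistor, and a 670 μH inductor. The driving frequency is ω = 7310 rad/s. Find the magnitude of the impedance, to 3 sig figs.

X_L = ωL = 4.90 Ω
X_C = 1/(ωC) = 0.441 Ω
Net reactance X = X_L − X_C = 4.46 Ω
Z = 12.0 + j4.46 Ω
|Z| = √(12.0² + 4.46²) = 12.8 Ω

12.8 Ω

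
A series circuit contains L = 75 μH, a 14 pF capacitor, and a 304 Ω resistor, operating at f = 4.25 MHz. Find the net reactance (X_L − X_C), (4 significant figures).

-672.1 Ω

ω = 2πf = 2.67e+07 rad/s
X_L = ωL = 2003 Ω
X_C = 1/(ωC) = 2675 Ω
X = 2003 − 2675 = -672.1 Ω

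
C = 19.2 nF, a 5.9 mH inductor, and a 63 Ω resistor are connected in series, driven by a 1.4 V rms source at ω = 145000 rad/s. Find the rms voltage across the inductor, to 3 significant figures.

2.39 V

X_L = ωL = 856 Ω
X_C = 1/(ωC) = 359 Ω
Net reactance X = X_L − X_C = 496 Ω
Z = 63.0 + j496 Ω
|Z| = √(63.0² + 496²) = 500 Ω
I = V/|Z| = 2.80 mA
V_L = I·|Z_L| = 0.00280 × 856 = 2.39 V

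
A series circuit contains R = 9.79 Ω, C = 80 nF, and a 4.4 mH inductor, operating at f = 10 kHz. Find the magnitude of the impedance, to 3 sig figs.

78.1 Ω

ω = 2πf = 62830 rad/s
X_L = ωL = 276 Ω
X_C = 1/(ωC) = 199 Ω
Net reactance X = X_L − X_C = 77.5 Ω
Z = 9.79 + j77.5 Ω
|Z| = √(9.79² + 77.5²) = 78.1 Ω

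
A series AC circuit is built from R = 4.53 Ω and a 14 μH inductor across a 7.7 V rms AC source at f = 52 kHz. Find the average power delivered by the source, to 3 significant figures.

ω = 2πf = 326700 rad/s
X_L = ωL = 4.57 Ω
Z = 4.53 + j4.57 Ω
|Z| = √(4.53² + 4.57²) = 6.44 Ω
∠Z = arctan(4.57/4.53) = 45.3°
I = V/|Z| = 1.20 A
P = VI cos φ = 7.7 × 1.20 × cos(45.3°) = 6.48 W

6.48 W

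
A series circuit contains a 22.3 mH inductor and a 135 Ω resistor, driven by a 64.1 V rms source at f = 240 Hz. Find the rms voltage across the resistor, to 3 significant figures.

62.2 V

ω = 2πf = 1508 rad/s
X_L = ωL = 33.6 Ω
Z = 135 + j33.6 Ω
|Z| = √(135² + 33.6²) = 139 Ω
I = V/|Z| = 461 mA
V_R = I·|Z_R| = 0.461 × 135 = 62.2 V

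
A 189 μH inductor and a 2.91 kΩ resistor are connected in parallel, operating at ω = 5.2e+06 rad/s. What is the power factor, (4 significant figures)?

X_L = ωL = 982.8 Ω
Parallel: admittances add. Y = 1/R + 1/(jωL)
Y = (0.0003436 − j0.001018) S
|Y| = 0.001074 S → |Z| = 1/|Y| = 931.1 Ω, ∠Z = −∠Y = 71.34°
cos φ = cos(71.34°) = 0.3200

0.3200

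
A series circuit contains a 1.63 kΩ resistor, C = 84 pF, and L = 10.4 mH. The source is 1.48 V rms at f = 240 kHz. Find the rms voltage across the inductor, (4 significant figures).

2.917 V

ω = 2πf = 1.508e+06 rad/s
X_L = ωL = 15680 Ω
X_C = 1/(ωC) = 7895 Ω
Net reactance X = X_L − X_C = 7788 Ω
Z = 1630 + j7788 Ω
|Z| = √(1630² + 7788²) = 7957 Ω
I = V/|Z| = 186.0 μA
V_L = I·|Z_L| = 0.0001860 × 15680 = 2.917 V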